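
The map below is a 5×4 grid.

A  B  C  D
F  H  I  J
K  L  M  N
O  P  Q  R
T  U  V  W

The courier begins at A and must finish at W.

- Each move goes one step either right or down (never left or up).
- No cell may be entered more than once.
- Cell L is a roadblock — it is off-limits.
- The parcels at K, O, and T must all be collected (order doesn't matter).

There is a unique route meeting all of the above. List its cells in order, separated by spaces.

Moves only go right or down, so the column and row indices never decrease.
Route from A: 4× down (reaching T), 3× right (reaching W) — 7 moves in all.
Check: all required cells visited.

A F K O T U V W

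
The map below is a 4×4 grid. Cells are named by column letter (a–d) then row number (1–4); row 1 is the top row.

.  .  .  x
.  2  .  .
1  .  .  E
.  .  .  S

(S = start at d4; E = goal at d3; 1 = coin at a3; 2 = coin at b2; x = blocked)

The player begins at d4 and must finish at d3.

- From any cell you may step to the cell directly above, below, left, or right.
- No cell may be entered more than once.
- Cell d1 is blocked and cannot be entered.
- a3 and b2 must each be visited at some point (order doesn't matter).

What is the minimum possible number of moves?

Any route passes through a3 and b2 in some order between d4 and d3. Summing Manhattan distances along each leg and taking the cheapest ordering (d4 → a3 → b2 → d3) gives a lower bound of 4 + 2 + 3 = 9 moves.
A route of 9 moves achieves this: d4 → c4 → c3 → b3 → a3 → a2 → b2 → c2 → d2 → d3.
Since 9 matches the lower bound, it is optimal.

9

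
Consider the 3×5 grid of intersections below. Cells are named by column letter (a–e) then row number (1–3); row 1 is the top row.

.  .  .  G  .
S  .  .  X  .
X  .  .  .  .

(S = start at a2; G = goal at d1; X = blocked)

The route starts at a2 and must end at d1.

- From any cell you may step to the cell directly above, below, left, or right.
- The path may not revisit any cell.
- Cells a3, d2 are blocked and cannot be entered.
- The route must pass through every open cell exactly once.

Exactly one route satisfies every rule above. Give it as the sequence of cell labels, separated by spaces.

Need to visit all 13 open cells exactly once, starting at a2 and ending at d1.
Route from a2: up to a1, 2× right (reaching c1), down to c2, left to b2, down to b3, 3× right (reaching e3), 2× up (reaching e1), left to d1 — 12 moves in all.
Check: all 13 open cells covered.

a2 a1 b1 c1 c2 b2 b3 c3 d3 e3 e2 e1 d1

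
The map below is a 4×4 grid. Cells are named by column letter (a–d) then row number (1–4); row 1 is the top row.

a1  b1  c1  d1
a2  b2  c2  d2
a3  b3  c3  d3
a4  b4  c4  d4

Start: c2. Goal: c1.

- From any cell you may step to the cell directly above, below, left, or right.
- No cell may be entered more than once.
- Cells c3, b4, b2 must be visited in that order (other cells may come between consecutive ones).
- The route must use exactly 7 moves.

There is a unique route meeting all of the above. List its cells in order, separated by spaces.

c2 c3 c4 b4 b3 b2 b1 c1

The waypoints must appear in the order c3, b4, b2, with no cell reused.
Route from c2: 2× down (reaching c4), left to b4, 3× up (reaching b1), right to c1 — 7 moves in all.
Check: order respected (c3 at step 1, b4 at step 3, b2 at step 5); 7 moves as required.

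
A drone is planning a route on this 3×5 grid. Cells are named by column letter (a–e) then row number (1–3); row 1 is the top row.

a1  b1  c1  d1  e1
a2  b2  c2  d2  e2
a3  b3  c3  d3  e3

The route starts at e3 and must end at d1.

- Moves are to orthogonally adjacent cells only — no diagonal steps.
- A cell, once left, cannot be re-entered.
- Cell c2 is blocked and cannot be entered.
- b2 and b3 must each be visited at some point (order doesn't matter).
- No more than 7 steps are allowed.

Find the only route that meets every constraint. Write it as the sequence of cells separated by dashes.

The budget equals the shortest possible length, so every move has to be on a shortest route through the required cells.
Route from e3: left 3 to b3, up 2 to b1, right 2 to d1 — 7 moves in all.
Check: all required cells visited; 7 ≤ 7 moves.

e3 - d3 - c3 - b3 - b2 - b1 - c1 - d1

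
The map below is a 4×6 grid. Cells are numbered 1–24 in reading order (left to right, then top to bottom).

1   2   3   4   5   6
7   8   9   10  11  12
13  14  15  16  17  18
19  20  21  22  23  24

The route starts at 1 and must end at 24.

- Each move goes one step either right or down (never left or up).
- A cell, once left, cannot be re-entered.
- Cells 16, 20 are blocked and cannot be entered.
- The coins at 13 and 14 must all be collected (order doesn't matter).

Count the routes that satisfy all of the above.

A right/down-only route from 1 to 24 makes exactly 3 down-moves and 5 right-moves in some order.
With no other constraints that would be C(8,3) = 56 routes.
A monotone route can only reach the required cells in the order 13, 14, so split there and multiply the segment counts (each segment already excludes blocked cells): 1→13: 1; 13→14: 1; 14→24: 1; product = 1.
That gives 1 route.

1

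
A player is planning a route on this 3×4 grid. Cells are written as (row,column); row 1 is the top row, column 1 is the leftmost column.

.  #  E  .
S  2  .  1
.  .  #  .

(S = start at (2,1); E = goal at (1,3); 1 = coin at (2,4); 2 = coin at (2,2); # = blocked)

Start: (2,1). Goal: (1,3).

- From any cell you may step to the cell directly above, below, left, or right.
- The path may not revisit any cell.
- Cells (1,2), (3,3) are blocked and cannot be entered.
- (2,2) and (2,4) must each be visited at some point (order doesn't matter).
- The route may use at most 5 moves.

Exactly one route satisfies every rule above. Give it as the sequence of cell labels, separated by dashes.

Any route must reach (2,2) and (2,4) and still end at (1,3) within 5 moves, so the order of the required stops is forced.
Route from (2,1): 3× right (reaching (2,4)), up to (1,4), left to (1,3) — 5 moves in all.
Check: all required cells visited; 5 ≤ 5 moves.

(2,1) - (2,2) - (2,3) - (2,4) - (1,4) - (1,3)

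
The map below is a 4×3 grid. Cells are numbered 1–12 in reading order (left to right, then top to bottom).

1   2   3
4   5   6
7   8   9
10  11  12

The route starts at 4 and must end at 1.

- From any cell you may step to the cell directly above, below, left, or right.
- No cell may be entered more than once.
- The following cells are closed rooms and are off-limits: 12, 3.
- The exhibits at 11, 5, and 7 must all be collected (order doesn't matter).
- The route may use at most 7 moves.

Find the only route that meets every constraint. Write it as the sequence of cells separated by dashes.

The 7-move cap with required stops at 11, 5, 7 leaves no slack for detours.
Route from 4: 2× down (reaching 10), right to 11, 3× up (reaching 2), left to 1 — 7 moves in all.
Check: all required cells visited; 7 ≤ 7 moves.

4 - 7 - 10 - 11 - 8 - 5 - 2 - 1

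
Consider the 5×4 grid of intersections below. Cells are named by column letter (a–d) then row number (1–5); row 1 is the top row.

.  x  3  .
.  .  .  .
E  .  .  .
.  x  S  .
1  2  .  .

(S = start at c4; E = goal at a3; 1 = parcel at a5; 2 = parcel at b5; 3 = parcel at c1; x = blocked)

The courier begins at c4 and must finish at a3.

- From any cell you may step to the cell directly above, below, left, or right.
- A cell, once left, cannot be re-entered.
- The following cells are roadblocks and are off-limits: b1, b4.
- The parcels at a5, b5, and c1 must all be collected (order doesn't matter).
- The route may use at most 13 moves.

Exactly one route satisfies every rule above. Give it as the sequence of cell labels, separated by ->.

The 13-move cap with required stops at a5, b5, c1 leaves no slack for detours.
Route from c4: 3× up (reaching c1), right to d1, 4× down (reaching d5), 3× left (reaching a5), 2× up (reaching a3) — 13 moves in all.
Check: all required cells visited; 13 ≤ 13 moves.

c4 -> c3 -> c2 -> c1 -> d1 -> d2 -> d3 -> d4 -> d5 -> c5 -> b5 -> a5 -> a4 -> a3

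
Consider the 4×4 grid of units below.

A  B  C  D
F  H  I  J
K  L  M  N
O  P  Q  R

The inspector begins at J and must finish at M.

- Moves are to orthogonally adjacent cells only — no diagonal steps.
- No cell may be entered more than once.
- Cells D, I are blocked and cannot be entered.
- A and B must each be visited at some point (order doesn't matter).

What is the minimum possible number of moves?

Any route passes through A and B in some order between J and M. Summing Manhattan distances along each leg and taking the cheapest ordering (J → B → A → M) gives a lower bound of 3 + 1 + 4 = 8 moves.
That bound ignores the blocked cells. Measuring each leg by the fewest moves that actually steer around them (J→B: 5; B→A: 1; A→M: 4) raises the lower bound to 10.
The shortest route satisfying every rule uses 12 moves: J → N → R → Q → P → O → K → F → A → B → H → L → M.
The no-revisit rule (legs can't share cells) pushes the minimum above the 10-move bound; an exhaustive check rules out every length from 10 to 11, leaving 12 as the minimum.

12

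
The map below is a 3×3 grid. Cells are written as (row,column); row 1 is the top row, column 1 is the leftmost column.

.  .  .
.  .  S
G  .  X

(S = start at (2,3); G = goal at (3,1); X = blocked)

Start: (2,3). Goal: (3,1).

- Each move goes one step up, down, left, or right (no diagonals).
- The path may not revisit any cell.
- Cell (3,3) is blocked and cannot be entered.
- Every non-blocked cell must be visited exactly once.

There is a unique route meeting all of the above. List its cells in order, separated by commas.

(2,3), (1,3), (1,2), (1,1), (2,1), (2,2), (3,2), (3,1)

Need to visit all 8 open cells exactly once, starting at (2,3) and ending at (3,1).
Cell (1,1) has only two open neighbours ((2,1) and (1,2)), so the path must pass straight through it: one of those is the cell it's entered from and the other is where it exits.
Route from (2,3): up 1 to (1,3), left 2 to (1,1), down 1 to (2,1), right 1 to (2,2), down 1 to (3,2), left 1 to (3,1) — 7 moves in all.
Check: all 8 open cells covered.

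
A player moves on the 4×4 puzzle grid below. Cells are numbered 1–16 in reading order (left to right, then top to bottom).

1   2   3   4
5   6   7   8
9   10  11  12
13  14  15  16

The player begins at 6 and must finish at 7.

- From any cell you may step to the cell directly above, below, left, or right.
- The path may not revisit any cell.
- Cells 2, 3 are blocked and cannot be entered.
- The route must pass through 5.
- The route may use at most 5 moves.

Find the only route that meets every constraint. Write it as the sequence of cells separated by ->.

Any route must reach 5 and still end at 7 within 5 moves, so the order of the required stops is forced.
Route from 6: left to 5, down to 9, 2× right (reaching 11), up to 7 — 5 moves in all.
Check: all required cells visited; 5 ≤ 5 moves.

6 -> 5 -> 9 -> 10 -> 11 -> 7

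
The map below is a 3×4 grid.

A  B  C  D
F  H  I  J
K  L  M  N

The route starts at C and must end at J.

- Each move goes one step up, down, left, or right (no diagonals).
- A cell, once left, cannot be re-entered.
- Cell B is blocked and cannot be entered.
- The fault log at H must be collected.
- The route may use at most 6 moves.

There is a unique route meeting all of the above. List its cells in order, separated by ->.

C -> I -> H -> L -> M -> N -> J

The 6-move cap with required stops at H leaves no slack for detours.
Route from C: down 1 to I, left 1 to H, down 1 to L, right 2 to N, up 1 to J — 6 moves in all.
Check: all required cells visited; 6 ≤ 6 moves.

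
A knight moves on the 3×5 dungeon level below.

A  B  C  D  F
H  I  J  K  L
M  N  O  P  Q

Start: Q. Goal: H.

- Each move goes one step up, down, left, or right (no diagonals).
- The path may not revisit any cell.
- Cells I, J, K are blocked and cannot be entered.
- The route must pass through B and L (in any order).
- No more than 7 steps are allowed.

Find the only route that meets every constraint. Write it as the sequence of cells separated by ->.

Q -> L -> F -> D -> C -> B -> A -> H

Any route must reach B and L and still end at H within 7 moves, so the order of the required stops is forced.
Route from Q: 2× up (reaching F), 4× left (reaching A), down to H — 7 moves in all.
Check: all required cells visited; 7 ≤ 7 moves.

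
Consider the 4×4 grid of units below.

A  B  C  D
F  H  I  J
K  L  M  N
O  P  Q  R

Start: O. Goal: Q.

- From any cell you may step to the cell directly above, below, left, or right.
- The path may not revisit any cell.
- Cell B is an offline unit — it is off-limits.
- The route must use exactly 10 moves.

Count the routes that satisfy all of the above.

Need simple routes of exactly 10 moves from O to Q (Manhattan distance 2, so 4 moves are spent on a detour and 4 undoing it).
Branch systematically from the start, pruning whenever the remaining move budget drops below the Manhattan distance to Q or differs from it in parity. Grouping the completions by first move — via K: 7; via P: 6 — and summing: 7 + 6 = 13.
That gives 13 routes.

13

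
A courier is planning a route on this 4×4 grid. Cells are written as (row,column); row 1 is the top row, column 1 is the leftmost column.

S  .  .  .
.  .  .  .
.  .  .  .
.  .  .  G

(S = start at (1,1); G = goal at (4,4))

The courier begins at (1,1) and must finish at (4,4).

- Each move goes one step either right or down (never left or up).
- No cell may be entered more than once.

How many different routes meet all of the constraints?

20

A right/down-only route from (1,1) to (4,4) makes exactly 3 down-moves and 3 right-moves in some order.
With no other constraints that would be C(6,3) = 20 routes.
That gives 20 routes.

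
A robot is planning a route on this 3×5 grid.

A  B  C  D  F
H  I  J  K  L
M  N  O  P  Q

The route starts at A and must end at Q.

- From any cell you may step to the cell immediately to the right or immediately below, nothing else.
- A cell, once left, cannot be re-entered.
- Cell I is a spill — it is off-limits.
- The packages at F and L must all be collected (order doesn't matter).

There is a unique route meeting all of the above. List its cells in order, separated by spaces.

A B C D F L Q

Moves only go right or down, so the column and row indices never decrease.
Route from A: right 4 to F, down 2 to Q — 6 moves in all.
Check: all required cells visited.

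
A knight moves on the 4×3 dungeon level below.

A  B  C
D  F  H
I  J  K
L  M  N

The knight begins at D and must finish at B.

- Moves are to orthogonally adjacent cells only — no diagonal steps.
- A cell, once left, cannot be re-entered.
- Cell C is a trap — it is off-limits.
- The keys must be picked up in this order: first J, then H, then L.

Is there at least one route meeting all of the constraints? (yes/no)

Ignoring the required order, 1 revisit-free route from D to B passes through all of J, H, and L; the waypoint orders that occur are L → J → H (1) — never J → H → L.

no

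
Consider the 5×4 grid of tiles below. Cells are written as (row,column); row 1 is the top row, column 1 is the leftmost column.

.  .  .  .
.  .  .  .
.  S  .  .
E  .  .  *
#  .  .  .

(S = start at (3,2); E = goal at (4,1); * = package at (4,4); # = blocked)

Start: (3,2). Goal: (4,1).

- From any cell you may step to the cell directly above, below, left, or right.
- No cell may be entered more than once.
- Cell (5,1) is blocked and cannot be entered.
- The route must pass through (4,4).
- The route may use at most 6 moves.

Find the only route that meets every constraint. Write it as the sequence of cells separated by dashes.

The budget equals the shortest possible length, so every move has to be on a shortest route through the required cells.
Route from (3,2): right 2 to (3,4), down 1 to (4,4), left 3 to (4,1) — 6 moves in all.
Check: all required cells visited; 6 ≤ 6 moves.

(3,2) - (3,3) - (3,4) - (4,4) - (4,3) - (4,2) - (4,1)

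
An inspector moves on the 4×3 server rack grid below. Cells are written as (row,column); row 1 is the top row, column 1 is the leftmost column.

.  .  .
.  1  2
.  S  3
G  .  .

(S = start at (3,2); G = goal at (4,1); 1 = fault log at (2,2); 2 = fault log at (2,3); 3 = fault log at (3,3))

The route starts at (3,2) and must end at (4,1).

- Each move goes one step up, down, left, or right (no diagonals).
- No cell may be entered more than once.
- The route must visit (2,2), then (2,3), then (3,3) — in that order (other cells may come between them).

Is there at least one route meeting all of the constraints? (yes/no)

One route that works: (3,2) → (2,2) → (2,3) → (3,3) → (4,3) → (4,2) → (4,1).

yes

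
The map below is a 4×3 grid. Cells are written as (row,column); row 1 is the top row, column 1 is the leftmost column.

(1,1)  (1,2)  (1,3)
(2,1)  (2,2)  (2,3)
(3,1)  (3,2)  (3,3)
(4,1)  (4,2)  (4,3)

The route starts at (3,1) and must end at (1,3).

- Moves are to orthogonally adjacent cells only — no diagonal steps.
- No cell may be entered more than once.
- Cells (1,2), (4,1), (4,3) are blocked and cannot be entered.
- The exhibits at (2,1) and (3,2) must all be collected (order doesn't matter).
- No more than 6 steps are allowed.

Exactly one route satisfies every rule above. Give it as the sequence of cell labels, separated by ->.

(3,1) -> (2,1) -> (2,2) -> (3,2) -> (3,3) -> (2,3) -> (1,3)

The budget equals the shortest possible length, so every move has to be on a shortest route through the required cells.
Route from (3,1): up to (2,1), right to (2,2), down to (3,2), right to (3,3), 2× up (reaching (1,3)) — 6 moves in all.
Check: all required cells visited; 6 ≤ 6 moves.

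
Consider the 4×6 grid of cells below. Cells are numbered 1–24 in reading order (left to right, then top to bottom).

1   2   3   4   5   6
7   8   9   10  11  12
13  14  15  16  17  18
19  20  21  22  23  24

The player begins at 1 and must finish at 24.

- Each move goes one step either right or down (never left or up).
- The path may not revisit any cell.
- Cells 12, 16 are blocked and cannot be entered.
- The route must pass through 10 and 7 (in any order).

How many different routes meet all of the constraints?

A right/down-only route from 1 to 24 makes exactly 3 down-moves and 5 right-moves in some order.
With no other constraints that would be C(8,3) = 56 routes.
A monotone route can only reach the required cells in the order 7, 10, so split there and multiply the segment counts (each segment already excludes blocked cells): 1→7: 1; 7→10: 1; 10→24: 2; product = 2.
That gives 2 routes.

2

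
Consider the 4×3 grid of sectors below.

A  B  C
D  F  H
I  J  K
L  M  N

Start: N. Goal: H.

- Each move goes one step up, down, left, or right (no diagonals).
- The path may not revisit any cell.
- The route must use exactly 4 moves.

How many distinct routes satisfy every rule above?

3

Need simple routes of exactly 4 moves from N to H (Manhattan distance 2, so 1 moves are spent on a detour and 1 undoing it).
Enumerating: N K J F H | N M J F H | N M J K H.
That gives 3 routes.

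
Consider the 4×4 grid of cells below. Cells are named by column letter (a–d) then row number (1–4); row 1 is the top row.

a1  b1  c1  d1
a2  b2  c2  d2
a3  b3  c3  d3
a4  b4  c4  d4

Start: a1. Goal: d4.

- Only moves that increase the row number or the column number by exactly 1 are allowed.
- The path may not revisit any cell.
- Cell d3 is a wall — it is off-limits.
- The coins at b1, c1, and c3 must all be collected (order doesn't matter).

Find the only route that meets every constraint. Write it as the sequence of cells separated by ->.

Moves only go right or down, so the column and row indices never decrease.
Route from a1: 2× right (reaching c1), 3× down (reaching c4), right to d4 — 6 moves in all.
Check: all required cells visited.

a1 -> b1 -> c1 -> c2 -> c3 -> c4 -> d4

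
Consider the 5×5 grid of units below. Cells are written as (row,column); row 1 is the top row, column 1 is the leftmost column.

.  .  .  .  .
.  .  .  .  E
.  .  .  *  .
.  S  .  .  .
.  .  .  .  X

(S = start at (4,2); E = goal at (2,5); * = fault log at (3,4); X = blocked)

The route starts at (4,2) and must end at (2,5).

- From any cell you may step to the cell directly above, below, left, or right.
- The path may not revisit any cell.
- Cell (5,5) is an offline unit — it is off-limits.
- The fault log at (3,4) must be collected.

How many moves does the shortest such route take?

5

Any route passes through (3,4) somewhere between (4,2) and (2,5). Summing Manhattan distances along the two legs ((4,2) → (3,4) → (2,5)) gives a lower bound of 3 + 2 = 5 moves.
A route of 5 moves achieves this: (4,2) → (3,2) → (3,3) → (3,4) → (2,4) → (2,5).
Since 5 matches the lower bound, it is optimal.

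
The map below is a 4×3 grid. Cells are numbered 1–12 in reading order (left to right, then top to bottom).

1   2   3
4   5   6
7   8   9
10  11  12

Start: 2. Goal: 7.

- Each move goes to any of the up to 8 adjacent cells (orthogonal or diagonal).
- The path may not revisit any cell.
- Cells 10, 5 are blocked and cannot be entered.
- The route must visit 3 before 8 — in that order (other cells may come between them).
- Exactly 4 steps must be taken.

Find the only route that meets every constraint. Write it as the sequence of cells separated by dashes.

The waypoints must appear in the order 3, 8, with no cell reused.
Route from 2: right to 3, down to 6, down-left to 8, left to 7 — 4 moves in all.
Check: order respected (3 at step 1, 8 at step 3); 4 moves as required.

2 - 3 - 6 - 8 - 7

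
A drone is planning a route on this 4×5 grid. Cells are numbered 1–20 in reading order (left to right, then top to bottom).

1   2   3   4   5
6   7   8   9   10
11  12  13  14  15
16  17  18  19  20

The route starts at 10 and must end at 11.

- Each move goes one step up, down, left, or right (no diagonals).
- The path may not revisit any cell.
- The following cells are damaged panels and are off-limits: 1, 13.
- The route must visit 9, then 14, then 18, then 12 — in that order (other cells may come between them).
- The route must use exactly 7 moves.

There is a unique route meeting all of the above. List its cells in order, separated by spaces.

10 9 14 19 18 17 12 11

The waypoints must appear in the order 9, 14, 18, 12, with no cell reused.
Route from 10: left to 9, 2× down (reaching 19), 2× left (reaching 17), up to 12, left to 11 — 7 moves in all.
Check: order respected (9 at step 1, 14 at step 2, 18 at step 4, 12 at step 6); 7 moves as required.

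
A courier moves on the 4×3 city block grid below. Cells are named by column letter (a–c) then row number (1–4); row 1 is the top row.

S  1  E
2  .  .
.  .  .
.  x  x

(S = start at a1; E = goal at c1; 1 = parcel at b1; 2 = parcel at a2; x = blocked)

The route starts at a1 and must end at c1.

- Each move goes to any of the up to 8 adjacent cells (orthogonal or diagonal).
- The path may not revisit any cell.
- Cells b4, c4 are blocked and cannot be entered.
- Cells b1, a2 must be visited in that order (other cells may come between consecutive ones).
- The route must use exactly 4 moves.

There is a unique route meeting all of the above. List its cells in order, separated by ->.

The waypoints must appear in the order b1, a2, with no cell reused.
Route from a1: right to b1, down-left to a2, right to b2, up-right to c1 — 4 moves in all.
Check: order respected (1 at step 1, 2 at step 2); 4 moves as required.

a1 -> b1 -> a2 -> b2 -> c1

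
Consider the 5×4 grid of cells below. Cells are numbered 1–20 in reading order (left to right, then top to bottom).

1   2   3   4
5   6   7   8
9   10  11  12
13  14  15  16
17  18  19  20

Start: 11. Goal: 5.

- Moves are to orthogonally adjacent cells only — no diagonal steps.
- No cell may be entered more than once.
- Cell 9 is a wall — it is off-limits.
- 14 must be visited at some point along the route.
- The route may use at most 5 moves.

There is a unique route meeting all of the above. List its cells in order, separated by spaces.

11 15 14 10 6 5

Any route must reach 14 and still end at 5 within 5 moves, so the order of the required stops is forced.
Route from 11: down 1 to 15, left 1 to 14, up 2 to 6, left 1 to 5 — 5 moves in all.
Check: all required cells visited; 5 ≤ 5 moves.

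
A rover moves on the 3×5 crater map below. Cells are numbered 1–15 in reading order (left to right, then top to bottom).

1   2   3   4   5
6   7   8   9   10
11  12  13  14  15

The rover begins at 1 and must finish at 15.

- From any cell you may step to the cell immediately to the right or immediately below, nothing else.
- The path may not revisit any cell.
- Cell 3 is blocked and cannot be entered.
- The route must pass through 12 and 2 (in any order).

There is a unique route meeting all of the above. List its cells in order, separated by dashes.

Moves only go right or down, so the column and row indices never decrease.
Route from 1: right to 2, 2× down (reaching 12), 3× right (reaching 15) — 6 moves in all.
Check: all required cells visited.

1 - 2 - 7 - 12 - 13 - 14 - 15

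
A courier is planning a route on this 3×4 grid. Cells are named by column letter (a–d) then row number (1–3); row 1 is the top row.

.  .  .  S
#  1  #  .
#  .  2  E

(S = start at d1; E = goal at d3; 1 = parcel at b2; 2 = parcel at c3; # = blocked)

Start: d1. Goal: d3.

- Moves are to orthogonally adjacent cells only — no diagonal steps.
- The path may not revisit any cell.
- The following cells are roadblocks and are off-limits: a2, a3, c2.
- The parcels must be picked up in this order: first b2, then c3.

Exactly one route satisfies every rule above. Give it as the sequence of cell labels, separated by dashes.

The waypoints must appear in the order b2, c3, with no cell reused.
Route from d1: 2× left (reaching b1), 2× down (reaching b3), 2× right (reaching d3) — 6 moves in all.
Check: order respected (1 at step 3, 2 at step 5).

d1 - c1 - b1 - b2 - b3 - c3 - d3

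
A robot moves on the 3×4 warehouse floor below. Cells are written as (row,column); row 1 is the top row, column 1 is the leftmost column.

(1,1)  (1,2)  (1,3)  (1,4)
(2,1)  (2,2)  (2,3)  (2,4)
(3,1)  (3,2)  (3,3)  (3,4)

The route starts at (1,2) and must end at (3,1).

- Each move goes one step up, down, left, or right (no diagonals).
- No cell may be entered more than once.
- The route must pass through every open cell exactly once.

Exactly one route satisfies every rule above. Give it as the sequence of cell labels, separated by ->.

(1,2) -> (1,1) -> (2,1) -> (2,2) -> (2,3) -> (1,3) -> (1,4) -> (2,4) -> (3,4) -> (3,3) -> (3,2) -> (3,1)

Need to visit all 12 open cells exactly once, starting at (1,2) and ending at (3,1).
Route from (1,2): left 1 to (1,1), down 1 to (2,1), right 2 to (2,3), up 1 to (1,3), right 1 to (1,4), down 2 to (3,4), left 3 to (3,1) — 11 moves in all.
Check: all 12 open cells covered.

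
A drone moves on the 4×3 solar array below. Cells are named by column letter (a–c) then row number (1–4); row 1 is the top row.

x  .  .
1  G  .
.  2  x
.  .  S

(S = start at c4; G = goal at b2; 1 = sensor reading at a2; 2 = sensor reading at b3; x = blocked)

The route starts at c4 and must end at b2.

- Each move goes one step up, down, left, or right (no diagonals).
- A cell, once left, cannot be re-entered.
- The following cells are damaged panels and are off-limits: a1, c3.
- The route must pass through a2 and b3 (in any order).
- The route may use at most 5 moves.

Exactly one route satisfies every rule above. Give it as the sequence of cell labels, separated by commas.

c4, b4, b3, a3, a2, b2

The 5-move cap with required stops at a2, b3 leaves no slack for detours.
Route from c4: left to b4, up to b3, left to a3, up to a2, right to b2 — 5 moves in all.
Check: all required cells visited; 5 ≤ 5 moves.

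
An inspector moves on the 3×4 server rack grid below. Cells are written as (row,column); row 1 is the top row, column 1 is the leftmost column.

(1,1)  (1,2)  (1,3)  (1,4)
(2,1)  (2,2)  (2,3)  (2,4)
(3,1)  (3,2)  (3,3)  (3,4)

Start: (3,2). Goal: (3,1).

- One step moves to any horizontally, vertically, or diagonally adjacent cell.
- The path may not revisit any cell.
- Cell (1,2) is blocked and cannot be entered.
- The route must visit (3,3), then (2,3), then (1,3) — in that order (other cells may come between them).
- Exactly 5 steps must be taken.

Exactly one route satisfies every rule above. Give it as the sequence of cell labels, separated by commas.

The waypoints must appear in the order (3,3), (2,3), (1,3), with no cell reused.
Route from (3,2): right 1 to (3,3), up 2 to (1,3), down-left 2 to (3,1) — 5 moves in all.
Check: order respected ((3,3) at step 1, (2,3) at step 2, (1,3) at step 3); 5 moves as required.

(3,2), (3,3), (2,3), (1,3), (2,2), (3,1)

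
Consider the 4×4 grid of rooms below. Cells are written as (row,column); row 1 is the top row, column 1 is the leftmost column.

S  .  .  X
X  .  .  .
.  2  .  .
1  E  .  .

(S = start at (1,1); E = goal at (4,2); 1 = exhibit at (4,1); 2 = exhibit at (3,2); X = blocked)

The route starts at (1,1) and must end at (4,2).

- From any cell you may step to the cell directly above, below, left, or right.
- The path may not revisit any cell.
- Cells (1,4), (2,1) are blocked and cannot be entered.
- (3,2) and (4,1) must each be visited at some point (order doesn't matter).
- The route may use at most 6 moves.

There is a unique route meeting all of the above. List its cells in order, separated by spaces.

The 6-move cap with required stops at (3,2), (4,1) leaves no slack for detours.
Route from (1,1): right 1 to (1,2), down 2 to (3,2), left 1 to (3,1), down 1 to (4,1), right 1 to (4,2) — 6 moves in all.
Check: all required cells visited; 6 ≤ 6 moves.

(1,1) (1,2) (2,2) (3,2) (3,1) (4,1) (4,2)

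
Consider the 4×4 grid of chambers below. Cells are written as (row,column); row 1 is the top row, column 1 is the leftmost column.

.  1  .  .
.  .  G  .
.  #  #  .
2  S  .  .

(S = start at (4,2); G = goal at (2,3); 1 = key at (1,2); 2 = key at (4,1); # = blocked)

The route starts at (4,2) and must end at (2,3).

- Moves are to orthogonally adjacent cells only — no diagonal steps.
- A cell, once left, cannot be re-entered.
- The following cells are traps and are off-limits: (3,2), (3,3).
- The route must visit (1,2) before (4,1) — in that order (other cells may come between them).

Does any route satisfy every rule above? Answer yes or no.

no

Ignoring the required order, 5 revisit-free routes from (4,2) to (2,3) pass through all of (1,2) and (4,1); the waypoint orders that occur are (4,1) → (1,2) (5) — never (1,2) → (4,1).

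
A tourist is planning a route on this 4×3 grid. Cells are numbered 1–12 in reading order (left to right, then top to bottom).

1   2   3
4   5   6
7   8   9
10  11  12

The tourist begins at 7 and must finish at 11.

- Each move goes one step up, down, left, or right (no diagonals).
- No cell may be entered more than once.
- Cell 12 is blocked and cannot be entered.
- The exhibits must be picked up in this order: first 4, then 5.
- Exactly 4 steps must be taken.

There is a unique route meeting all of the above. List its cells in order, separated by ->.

7 -> 4 -> 5 -> 8 -> 11

The waypoints must appear in the order 4, 5, with no cell reused.
Route from 7: up 1 to 4, right 1 to 5, down 2 to 11 — 4 moves in all.
Check: order respected (4 at step 1, 5 at step 2); 4 moves as required.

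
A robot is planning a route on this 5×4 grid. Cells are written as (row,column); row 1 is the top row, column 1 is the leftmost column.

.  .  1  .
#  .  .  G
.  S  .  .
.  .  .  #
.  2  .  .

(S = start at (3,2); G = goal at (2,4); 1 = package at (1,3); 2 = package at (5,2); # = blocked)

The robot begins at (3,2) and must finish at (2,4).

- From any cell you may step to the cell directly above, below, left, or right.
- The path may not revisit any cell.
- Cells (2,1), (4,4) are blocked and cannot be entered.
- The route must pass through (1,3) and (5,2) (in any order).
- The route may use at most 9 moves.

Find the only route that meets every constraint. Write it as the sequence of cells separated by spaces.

The 9-move cap with required stops at (1,3), (5,2) leaves no slack for detours.
Route from (3,2): down 2 to (5,2), right 1 to (5,3), up 4 to (1,3), right 1 to (1,4), down 1 to (2,4) — 9 moves in all.
Check: all required cells visited; 9 ≤ 9 moves.

(3,2) (4,2) (5,2) (5,3) (4,3) (3,3) (2,3) (1,3) (1,4) (2,4)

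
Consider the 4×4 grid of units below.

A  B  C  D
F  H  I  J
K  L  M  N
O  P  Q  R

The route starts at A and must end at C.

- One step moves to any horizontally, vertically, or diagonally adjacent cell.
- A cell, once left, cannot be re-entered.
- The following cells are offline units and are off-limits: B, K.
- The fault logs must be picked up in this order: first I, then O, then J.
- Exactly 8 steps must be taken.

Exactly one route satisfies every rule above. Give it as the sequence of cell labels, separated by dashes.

A - H - I - L - O - P - M - J - C

The waypoints must appear in the order I, O, J, with no cell reused.
Route from A: down-right 1 to H, right 1 to I, down-left 2 to O, right 1 to P, up-right 2 to J, up-left 1 to C — 8 moves in all.
Check: order respected (I at step 2, O at step 4, J at step 7); 8 moves as required.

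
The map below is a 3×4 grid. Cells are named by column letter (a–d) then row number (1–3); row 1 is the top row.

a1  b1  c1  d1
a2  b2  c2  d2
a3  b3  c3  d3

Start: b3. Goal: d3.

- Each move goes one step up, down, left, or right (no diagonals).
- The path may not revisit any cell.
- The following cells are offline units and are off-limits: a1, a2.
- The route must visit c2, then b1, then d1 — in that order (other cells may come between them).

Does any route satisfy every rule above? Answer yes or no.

yes

One route that works: b3 → c3 → c2 → b2 → b1 → c1 → d1 → d2 → d3.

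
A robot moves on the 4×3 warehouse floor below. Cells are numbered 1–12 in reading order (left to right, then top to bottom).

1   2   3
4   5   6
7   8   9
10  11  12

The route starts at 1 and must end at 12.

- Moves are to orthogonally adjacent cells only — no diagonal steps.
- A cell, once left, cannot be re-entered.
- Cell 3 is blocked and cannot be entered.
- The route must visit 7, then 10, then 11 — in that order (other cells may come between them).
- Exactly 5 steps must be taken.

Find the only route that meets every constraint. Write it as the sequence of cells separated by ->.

The waypoints must appear in the order 7, 10, 11, with no cell reused.
Route from 1: 3× down (reaching 10), 2× right (reaching 12) — 5 moves in all.
Check: order respected (7 at step 2, 10 at step 3, 11 at step 4); 5 moves as required.

1 -> 4 -> 7 -> 10 -> 11 -> 12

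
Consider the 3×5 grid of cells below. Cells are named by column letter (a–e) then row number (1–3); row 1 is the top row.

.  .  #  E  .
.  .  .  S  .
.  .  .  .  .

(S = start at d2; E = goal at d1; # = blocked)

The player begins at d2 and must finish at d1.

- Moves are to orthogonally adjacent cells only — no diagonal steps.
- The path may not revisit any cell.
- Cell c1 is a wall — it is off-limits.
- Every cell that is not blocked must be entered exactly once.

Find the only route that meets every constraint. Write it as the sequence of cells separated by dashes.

d2 - c2 - b2 - b1 - a1 - a2 - a3 - b3 - c3 - d3 - e3 - e2 - e1 - d1

Need to visit all 14 open cells exactly once, starting at d2 and ending at d1.
Cell a3 has only two open neighbours (a2 and b3), so the path must pass straight through it: one of those is the cell it's entered from and the other is where it exits.
Route from d2: 2× left (reaching b2), up to b1, left to a1, 2× down (reaching a3), 4× right (reaching e3), 2× up (reaching e1), left to d1 — 13 moves in all.
Check: all 14 open cells covered.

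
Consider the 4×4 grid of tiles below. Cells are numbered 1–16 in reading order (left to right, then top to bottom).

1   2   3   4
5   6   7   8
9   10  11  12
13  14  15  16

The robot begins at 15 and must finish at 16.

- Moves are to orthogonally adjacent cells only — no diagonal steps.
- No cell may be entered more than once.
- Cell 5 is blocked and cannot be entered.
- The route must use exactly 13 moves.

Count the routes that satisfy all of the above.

2

Need simple routes of exactly 13 moves from 15 to 16 (Manhattan distance 1, so 6 moves are spent on a detour and 6 undoing it).
Enumerating: 15 14 13 9 10 6 2 3 4 8 7 11 12 16 | 15 14 13 9 10 11 7 6 2 3 4 8 12 16.
That gives 2 routes.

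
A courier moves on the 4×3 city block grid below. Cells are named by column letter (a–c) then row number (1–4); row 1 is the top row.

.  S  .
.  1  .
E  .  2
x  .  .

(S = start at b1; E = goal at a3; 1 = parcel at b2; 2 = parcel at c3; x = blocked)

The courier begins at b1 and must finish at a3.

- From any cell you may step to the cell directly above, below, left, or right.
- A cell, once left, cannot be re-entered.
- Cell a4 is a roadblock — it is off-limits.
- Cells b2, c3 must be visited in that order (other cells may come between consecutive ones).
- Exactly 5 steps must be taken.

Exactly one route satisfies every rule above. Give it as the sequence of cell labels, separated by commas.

b1, b2, c2, c3, b3, a3

The waypoints must appear in the order b2, c3, with no cell reused.
Route from b1: down to b2, right to c2, down to c3, 2× left (reaching a3) — 5 moves in all.
Check: order respected (1 at step 1, 2 at step 3); 5 moves as required.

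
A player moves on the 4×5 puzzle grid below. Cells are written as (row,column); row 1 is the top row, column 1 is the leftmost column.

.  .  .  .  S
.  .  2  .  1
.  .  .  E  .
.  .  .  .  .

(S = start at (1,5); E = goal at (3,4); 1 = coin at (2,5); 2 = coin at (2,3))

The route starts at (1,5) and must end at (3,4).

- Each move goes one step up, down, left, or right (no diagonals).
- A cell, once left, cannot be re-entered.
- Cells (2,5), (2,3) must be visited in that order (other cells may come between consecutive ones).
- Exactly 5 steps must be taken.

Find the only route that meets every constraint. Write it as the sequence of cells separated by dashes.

(1,5) - (2,5) - (2,4) - (2,3) - (3,3) - (3,4)

The waypoints must appear in the order (2,5), (2,3), with no cell reused.
Route from (1,5): down 1 to (2,5), left 2 to (2,3), down 1 to (3,3), right 1 to (3,4) — 5 moves in all.
Check: order respected (1 at step 1, 2 at step 3); 5 moves as required.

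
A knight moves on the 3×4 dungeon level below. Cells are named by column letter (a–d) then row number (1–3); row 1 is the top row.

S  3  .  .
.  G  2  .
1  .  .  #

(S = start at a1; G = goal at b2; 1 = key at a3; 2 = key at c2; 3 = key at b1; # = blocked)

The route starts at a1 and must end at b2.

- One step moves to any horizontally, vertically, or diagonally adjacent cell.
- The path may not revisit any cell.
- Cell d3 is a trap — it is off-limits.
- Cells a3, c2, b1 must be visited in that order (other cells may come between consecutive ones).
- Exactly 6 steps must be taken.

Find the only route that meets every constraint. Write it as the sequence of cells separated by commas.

a1, a2, a3, b3, c2, b1, b2

The waypoints must appear in the order a3, c2, b1, with no cell reused.
Route from a1: 2× down (reaching a3), right to b3, up-right to c2, up-left to b1, down to b2 — 6 moves in all.
Check: order respected (1 at step 2, 2 at step 4, 3 at step 5); 6 moves as required.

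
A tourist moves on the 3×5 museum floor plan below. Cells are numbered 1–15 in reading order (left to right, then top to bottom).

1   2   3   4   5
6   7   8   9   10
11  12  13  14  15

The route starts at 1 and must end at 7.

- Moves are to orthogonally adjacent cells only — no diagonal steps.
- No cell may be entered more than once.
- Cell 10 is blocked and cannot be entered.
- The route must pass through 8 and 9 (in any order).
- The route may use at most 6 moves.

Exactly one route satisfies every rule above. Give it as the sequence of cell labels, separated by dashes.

1 - 2 - 3 - 4 - 9 - 8 - 7

The 6-move cap with required stops at 8, 9 leaves no slack for detours.
Route from 1: right 3 to 4, down 1 to 9, left 2 to 7 — 6 moves in all.
Check: all required cells visited; 6 ≤ 6 moves.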